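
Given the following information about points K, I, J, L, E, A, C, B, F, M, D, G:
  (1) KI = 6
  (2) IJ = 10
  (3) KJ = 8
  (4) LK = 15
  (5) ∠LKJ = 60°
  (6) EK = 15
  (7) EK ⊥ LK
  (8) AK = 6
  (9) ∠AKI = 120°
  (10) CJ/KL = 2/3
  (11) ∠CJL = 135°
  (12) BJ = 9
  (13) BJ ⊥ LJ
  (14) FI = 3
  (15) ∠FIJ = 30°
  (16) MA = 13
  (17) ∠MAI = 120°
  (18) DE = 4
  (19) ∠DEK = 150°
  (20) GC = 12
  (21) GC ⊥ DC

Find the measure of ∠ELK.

Step 1: By the law of cosines on triangle LKE: LE² = 15² + 15² − 2·15·15·cos(90°) = 450, so LE = 15·√2.
Step 2: By the inverse law of cosines on triangle ELK: cos(∠ELK) = ((15·√2)² + 15² − 15²) / (2·15·√2·15) = 450/636.4 = 0.7071, so ∠ELK = 45°.

Therefore, the measure of angle ∠ELK = 45°.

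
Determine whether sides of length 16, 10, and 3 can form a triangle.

Check the triangle inequality: 10 + 3 = 13 ≤ 16.
Since the sum of two sides does not exceed the third, no triangle can be formed.

No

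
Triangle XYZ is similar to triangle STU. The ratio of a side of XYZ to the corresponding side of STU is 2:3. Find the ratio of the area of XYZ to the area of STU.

Area scales with the square of linear dimensions. If every length is multiplied by 2/3, then the area is multiplied by (2/3)^2 = 4/9.
The area ratio is 4:9.

4:9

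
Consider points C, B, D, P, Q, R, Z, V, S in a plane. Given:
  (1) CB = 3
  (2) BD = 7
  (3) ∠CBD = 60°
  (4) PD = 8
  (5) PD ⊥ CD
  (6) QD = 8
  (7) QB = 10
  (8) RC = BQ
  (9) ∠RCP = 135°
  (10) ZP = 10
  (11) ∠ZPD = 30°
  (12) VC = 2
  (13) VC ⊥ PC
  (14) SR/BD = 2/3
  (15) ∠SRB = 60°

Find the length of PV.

Step 1: By the law of cosines on triangle CBD: CD² = 3² + 7² − 2·3·7·cos(60°) = 37, so CD = √37.
Step 2: By the law of cosines on triangle CDP: CP² = √37² + 8² − 2·√37·8·cos(90°) = 101, so CP = √101.
Step 3: By the law of cosines on triangle PCV: PV² = √101² + 2² − 2·√101·2·cos(90°) = 105, so PV = √105.

Therefore, the length of PV = √105.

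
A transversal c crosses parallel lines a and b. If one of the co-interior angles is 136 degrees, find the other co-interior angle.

Co-interior (same-side interior) angles are between the parallel lines on the same side of the transversal.
Unlike corresponding or alternate interior angles, they are supplementary rather than equal.
So the angle = 180 - 136 = 44 degrees.

44 degrees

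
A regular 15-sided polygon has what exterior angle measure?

Each exterior angle of a regular n-gon is 360 / n.
For n = 15: 360 / 15 = 24 degrees.

24 degrees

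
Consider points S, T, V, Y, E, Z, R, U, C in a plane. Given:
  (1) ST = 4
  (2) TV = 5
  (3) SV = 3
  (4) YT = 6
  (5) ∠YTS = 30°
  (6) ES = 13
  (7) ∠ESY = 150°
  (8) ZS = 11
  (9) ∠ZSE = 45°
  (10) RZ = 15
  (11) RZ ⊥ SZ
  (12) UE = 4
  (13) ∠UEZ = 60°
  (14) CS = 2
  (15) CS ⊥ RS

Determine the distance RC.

Step 1: By the law of cosines on triangle SZR: SR² = 11² + 15² − 2·11·15·cos(90°) = 346, so SR ≈ 18.6.
Step 2: By the law of cosines on triangle RSC: RC² = 18.6² + 2² − 2·18.6·2·cos(90°) = 350, so RC = 5·√14.

Therefore, the length of RC = 5·√14.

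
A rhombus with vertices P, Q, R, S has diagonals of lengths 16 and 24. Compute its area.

The diagonals of a rhombus divide it into four right triangles.
Each triangle has legs 16/ 2 = 8 and 24/2 = 12, so each has area (1/2)*8*12 = 48.
Four such triangles give total area = (d1 * d2) / 2 = 192.

192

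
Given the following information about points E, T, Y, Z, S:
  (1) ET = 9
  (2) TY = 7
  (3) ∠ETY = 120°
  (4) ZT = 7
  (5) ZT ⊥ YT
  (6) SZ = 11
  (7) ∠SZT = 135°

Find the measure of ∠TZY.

Step 1: By the law of cosines on triangle ZTY: ZY² = 7² + 7² − 2·7·7·cos(90°) = 98, so ZY = 7·√2.
Step 2: By the inverse law of cosines on triangle TZY: cos(∠TZY) = (7² + (7·√2)² − 7²) / (2·7·7·√2) = 98/138.59 = 0.7071, so ∠TZY = 45°.

Therefore, the measure of angle ∠TZY = 45°.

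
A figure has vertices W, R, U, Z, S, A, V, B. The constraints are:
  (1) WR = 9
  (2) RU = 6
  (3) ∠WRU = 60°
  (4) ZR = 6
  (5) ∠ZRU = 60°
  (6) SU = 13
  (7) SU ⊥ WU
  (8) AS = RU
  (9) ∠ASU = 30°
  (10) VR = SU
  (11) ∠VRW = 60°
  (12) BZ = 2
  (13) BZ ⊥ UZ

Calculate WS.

Step 1: By the law of cosines on triangle URW: UW² = 6² + 9² − 2·6·9·cos(60°) = 63, so UW = 3·√7.
Step 2: By the law of cosines on triangle WUS: WS² = (3·√7)² + 13² − 2·3·√7·13·cos(90°) = 232, so WS = 2·√58.

Therefore, the length of WS = 2·√58.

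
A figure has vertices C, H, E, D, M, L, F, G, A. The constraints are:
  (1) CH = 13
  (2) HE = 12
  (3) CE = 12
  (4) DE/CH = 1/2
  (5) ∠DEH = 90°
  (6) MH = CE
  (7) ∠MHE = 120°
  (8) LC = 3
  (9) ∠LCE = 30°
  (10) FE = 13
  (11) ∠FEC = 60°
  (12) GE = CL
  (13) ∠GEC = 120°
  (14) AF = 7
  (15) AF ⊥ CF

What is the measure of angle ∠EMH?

From the given relations: MH = CE = 12.
Step 1: By the law of cosines on triangle MHE: ME² = 12² + 12² − 2·12·12·cos(120°) = 432, so ME = 12·√3.
Step 2: By the inverse law of cosines on triangle EMH: cos(∠EMH) = ((12·√3)² + 12² − 12²) / (2·12·√3·12) = 432/498.83 = 0.866, so ∠EMH = 30°.

Therefore, the measure of angle ∠EMH = 30°.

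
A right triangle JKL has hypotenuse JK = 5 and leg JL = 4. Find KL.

Rearranging the Pythagorean theorem to solve for the unknown leg:
leg^2 = hypotenuse^2 - known_leg^2 = 25 - 16 = 9
leg = sqrt(9) = 3.

3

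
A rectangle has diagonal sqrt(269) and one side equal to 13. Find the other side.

The diagonal of a rectangle forms a right triangle with the two sides.
Rearranging the Pythagorean theorem: missing side = sqrt(d^2 - known^2).
= sqrt(269 - 169) = sqrt(100) = 10.

10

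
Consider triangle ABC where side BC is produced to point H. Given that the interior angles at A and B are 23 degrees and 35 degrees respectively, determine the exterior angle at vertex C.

The interior angle at C is 180 - 23 - 35 = 122 degrees.
The exterior angle and interior angle at C are supplementary:
Exterior angle = 180 - 122 = 58 degrees.

58 degrees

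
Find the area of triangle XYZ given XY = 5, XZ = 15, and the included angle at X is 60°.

Area = (1/2)(5)(15) sin(60°) = (1/2)(5)(15)(sqrt(3)/2) = 75*sqrt(3)/4

75*sqrt(3)/4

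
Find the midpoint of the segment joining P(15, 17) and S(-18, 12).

The midpoint is the point halfway along the segment.
Move half the horizontal distance: 15 + (-18 - 15)/2 = 15 + -33/2 = -3/2
Move half the vertical distance: 17 + (12 - 17)/2 = 17 + -5/2 = 29/2
Midpoint = (-3/2, 29/2)

(-3/2, 29/2)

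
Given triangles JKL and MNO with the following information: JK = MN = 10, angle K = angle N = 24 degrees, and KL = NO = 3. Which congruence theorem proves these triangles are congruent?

Consider the given information: JK = MN = 10, angle K = angle N = 24 degrees, and KL = NO = 3
This is not ASA or HL: ASA requires two angles and the side between them. HL only applies to right triangles with matching hypotenuse and leg.
The correct criterion is SAS. Two pairs of corresponding sides and the included angle are equal (Side-Angle-Side).

SAS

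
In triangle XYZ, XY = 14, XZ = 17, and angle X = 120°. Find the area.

Area = (1/2) * XY * XZ * sin(X)
Area = (1/2) * 14 * 17 * sin(120°)
Area = (1/2) * 14 * 17 * sqrt(3)/2
Area = 119*sqrt(3)/2

119*sqrt(3)/2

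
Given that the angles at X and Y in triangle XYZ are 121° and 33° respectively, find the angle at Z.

angle Z = 180 - 121 - 33 = 26 degrees.

26 degrees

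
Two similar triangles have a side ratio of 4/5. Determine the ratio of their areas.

Area scales with the square of linear dimensions. If every length is multiplied by 4/5, then the area is multiplied by (4/5)^2 = 16/25.
The area ratio is 16:25.

16:25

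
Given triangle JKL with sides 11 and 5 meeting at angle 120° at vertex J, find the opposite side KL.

When two sides and the included angle are known, the law of cosines gives the third side.
c^2 = a^2 + b^2 - 2ab cos(C) generalizes the Pythagorean theorem to non-right triangles.
Here: KL^2 = 121 + 25 - 110*(-1/2) = 201
KL = sqrt(201)

sqrt(201)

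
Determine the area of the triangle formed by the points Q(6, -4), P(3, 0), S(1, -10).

Using the Shoelace formula for a triangle:
Area = (1/2)|x0(y1 - y2) + x1(y2 - y0) + x2(y0 - y1)|
Area = (1/2)|6(0 - -10) + 3(-10 - -4) + 1(-4 - 0)|
Area = (1/2)|60 + -18 + -4|
Area = (1/2)|38|
Area = (1/2)(38)
Area = 19

19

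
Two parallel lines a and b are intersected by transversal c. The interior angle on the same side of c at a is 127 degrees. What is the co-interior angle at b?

Co-interior angles sum to 180: 180 - 127 = 53 degrees.

53 degrees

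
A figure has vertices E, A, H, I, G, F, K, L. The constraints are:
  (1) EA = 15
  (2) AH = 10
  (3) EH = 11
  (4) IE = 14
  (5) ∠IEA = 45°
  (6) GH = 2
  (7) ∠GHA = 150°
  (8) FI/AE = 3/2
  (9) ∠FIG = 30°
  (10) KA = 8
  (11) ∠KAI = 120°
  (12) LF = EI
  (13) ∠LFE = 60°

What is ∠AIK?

Step 1: By the law of cosines on triangle IEA: IA² = 14² + 15² − 2·14·15·cos(45°) = 124.02, so IA ≈ 11.14.
Step 2: By the law of cosines on triangle IAK: IK² = 11.14² + 8² − 2·11.14·8·cos(120°) = 277.1, so IK ≈ 16.65.
Step 3: By the inverse law of cosines on triangle AIK: cos(∠AIK) = (11.14² + 16.65² − 8²) / (2·11.14·16.65) = 337.12/370.76 = 0.9093, so ∠AIK = 24.59°.

Therefore, the measure of angle ∠AIK = 24.59°.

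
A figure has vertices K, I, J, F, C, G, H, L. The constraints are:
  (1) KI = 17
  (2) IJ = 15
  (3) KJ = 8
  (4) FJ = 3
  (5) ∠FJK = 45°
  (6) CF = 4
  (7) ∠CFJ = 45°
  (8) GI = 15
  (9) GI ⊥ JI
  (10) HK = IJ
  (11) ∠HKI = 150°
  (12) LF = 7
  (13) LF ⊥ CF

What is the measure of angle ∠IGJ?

Step 1: By the law of cosines on triangle GIJ: GJ² = 15² + 15² − 2·15·15·cos(90°) = 450, so GJ = 15·√2.
Step 2: By the inverse law of cosines on triangle IGJ: cos(∠IGJ) = (15² + (15·√2)² − 15²) / (2·15·15·√2) = 450/636.4 = 0.7071, so ∠IGJ = 45°.

Therefore, the measure of angle ∠IGJ = 45°.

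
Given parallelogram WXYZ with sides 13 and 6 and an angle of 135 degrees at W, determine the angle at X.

In a parallelogram, consecutive angles are supplementary (sum to 180°).
angle X = 180 - angle W
angle X = 180 - 135
angle X = 45 degrees

45 degrees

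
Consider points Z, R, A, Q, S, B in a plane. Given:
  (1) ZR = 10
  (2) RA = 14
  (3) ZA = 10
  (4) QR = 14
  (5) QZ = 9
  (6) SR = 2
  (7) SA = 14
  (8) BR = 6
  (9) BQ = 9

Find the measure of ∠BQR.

Step 1: By the inverse law of cosines on triangle BQR: cos(∠BQR) = (9² + 14² − 6²) / (2·9·14) = 241/252 = 0.9563, so ∠BQR = 16.99°.

Therefore, the measure of angle ∠BQR = 16.99°.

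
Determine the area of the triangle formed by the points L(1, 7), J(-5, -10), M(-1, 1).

The Shoelace formula computes the area from vertex coordinates by summing cross products.
For vertices (1,7), (-5,-10), (-1,1):
Signed sum = 1*-10 - -5*7 + -5*1 - -1*-10 + -1*7 - 1*1
= 25 + -15 + -8 = 2
Area = (1/2)|2| = 1.

1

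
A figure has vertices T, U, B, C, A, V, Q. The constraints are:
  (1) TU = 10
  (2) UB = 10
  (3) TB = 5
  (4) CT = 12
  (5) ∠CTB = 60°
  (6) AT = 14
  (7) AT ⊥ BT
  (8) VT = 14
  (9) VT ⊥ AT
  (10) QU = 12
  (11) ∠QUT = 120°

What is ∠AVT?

Step 1: By the law of cosines on triangle VTA: VA² = 14² + 14² − 2·14·14·cos(90°) = 392, so VA = 14·√2.
Step 2: By the inverse law of cosines on triangle AVT: cos(∠AVT) = ((14·√2)² + 14² − 14²) / (2·14·√2·14) = 392/554.37 = 0.7071, so ∠AVT = 45°.

Therefore, the measure of angle ∠AVT = 45°.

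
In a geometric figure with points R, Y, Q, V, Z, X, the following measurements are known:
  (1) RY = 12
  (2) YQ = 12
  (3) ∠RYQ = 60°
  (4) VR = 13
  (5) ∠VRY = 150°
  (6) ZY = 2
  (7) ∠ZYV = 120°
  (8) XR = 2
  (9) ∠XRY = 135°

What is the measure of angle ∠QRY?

Step 1: By the law of cosines on triangle RYQ: RQ² = 12² + 12² − 2·12·12·cos(60°) = 144, so RQ = 12.
Step 2: By the inverse law of cosines on triangle QRY: cos(∠QRY) = (12² + 12² − 12²) / (2·12·12) = 144/288 = 0.5, so ∠QRY = 60°.

Therefore, the measure of angle ∠QRY = 60°.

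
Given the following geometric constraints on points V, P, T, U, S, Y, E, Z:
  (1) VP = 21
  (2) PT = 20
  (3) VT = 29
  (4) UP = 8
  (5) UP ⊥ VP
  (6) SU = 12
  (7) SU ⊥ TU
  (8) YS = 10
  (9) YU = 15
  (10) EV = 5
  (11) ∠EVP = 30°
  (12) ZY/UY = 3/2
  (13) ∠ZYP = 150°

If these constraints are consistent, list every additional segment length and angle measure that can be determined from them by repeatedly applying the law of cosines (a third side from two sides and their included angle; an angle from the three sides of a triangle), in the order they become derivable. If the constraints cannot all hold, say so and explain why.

The constraints are consistent. Derivable facts, in order:
After 1 step:
- PE ≈ 16.86
- VU ≈ 22.47
- ∠PTV = 46.4°
- ∠PVT = 43.6°
- ∠SUY = 41.65°
- ∠SYU = 52.89°
- ∠TPV = 90°
- ∠USY = 85.46°
After 2 steps:
- ∠EPV = 8.53°
- ∠PEV = 141.47°
- ∠PUV = 69.15°
- ∠PVU = 20.85°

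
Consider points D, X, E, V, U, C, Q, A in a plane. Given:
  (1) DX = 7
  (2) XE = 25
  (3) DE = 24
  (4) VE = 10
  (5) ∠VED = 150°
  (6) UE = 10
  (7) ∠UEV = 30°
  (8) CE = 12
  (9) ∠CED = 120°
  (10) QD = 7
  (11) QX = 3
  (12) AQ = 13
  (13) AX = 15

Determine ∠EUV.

Step 1: By the law of cosines on triangle UEV: UV² = 10² + 10² − 2·10·10·cos(30°) = 26.79, so UV ≈ 5.18.
Step 2: By the inverse law of cosines on triangle EUV: cos(∠EUV) = (10² + 5.18² − 10²) / (2·10·5.18) = 26.79/103.53 = 0.2588, so ∠EUV = 75°.

Therefore, the measure of angle ∠EUV = 75°.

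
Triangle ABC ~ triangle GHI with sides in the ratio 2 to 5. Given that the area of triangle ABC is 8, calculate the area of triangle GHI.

For similar figures, the area ratio equals the square of the side ratio.
Side ratio (ABC to GHI) = 2:5, so area ratio = 2^2:5^2 = 4:25.
If the area of ABC is 8, then the area of GHI = 8 * (25/4) = 50.

50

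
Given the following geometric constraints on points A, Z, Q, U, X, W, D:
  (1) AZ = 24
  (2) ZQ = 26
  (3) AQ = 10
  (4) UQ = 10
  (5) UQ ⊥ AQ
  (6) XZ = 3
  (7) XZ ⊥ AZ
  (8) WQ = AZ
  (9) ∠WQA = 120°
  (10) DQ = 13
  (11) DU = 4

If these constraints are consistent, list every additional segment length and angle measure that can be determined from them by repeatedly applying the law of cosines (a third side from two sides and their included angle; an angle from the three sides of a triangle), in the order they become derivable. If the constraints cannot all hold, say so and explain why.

The constraints are consistent. Derivable facts, in order:
After 1 step:
- AU = 10·√2
- AW ≈ 30.27
- AX = 3·√65
- ∠AQZ = 67.38°
- ∠AZQ = 22.62°
- ∠DQU = 13.33°
- ∠DUQ = 131.49°
- ∠QAZ = 90°
- ∠QDU = 35.18°
After 2 steps:
- ∠AUQ = 45°
- ∠AWQ = 16.63°
- ∠AXZ = 82.87°
- ∠QAU = 45°
- ∠QAW = 43.37°
- ∠XAZ = 7.13°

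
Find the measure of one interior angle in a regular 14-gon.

Each interior angle of a regular n-gon is (n - 2) * 180 / n.
For n = 14: (14 - 2) * 180 / 14 = 2160/14 = 1080/7 degrees.

1080/7 degrees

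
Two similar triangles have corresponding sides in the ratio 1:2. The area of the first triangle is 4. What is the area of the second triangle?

For similar figures, the area ratio equals the square of the side ratio.
Side ratio (the first triangle to the second triangle) = 1:2, so area ratio = 1^2:2^2 = 1:4.
If the area of the first triangle is 4, then the area of the second triangle = 4 * (4/1) = 16.

16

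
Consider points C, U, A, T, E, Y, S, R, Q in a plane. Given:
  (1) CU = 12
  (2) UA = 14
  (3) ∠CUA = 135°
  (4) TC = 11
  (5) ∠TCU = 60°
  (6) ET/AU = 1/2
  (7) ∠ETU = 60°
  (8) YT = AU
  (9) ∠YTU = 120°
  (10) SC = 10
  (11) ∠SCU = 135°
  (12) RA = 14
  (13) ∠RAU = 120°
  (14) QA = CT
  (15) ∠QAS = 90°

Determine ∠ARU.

Step 1: By the law of cosines on triangle RAU: RU² = 14² + 14² − 2·14·14·cos(120°) = 588, so RU = 14·√3.
Step 2: By the inverse law of cosines on triangle ARU: cos(∠ARU) = (14² + (14·√3)² − 14²) / (2·14·14·√3) = 588/678.96 = 0.866, so ∠ARU = 30°.

Therefore, the measure of angle ∠ARU = 30°.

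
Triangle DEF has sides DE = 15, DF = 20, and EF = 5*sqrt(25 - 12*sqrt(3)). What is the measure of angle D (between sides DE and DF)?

By the inverse law of cosines: cos(D) = (DE² + DF² - EF²) / (2 × DE × DF)
cos(D) = (15² + 20² - (5*sqrt(25 - 12*sqrt(3)))²) / (2 × 15 × 20)
cos(D) = (225 + 400 - (625 - 300*sqrt(3))) / 600
cos(D) = sqrt(3)/2
D = arccos(sqrt(3)/2) = 30°

30°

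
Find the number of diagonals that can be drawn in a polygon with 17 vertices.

Each of the 17 vertices connects to 14 non-adjacent vertices via diagonals.
Total connections = 17 × 14 = 238, but each diagonal is counted twice.
Number of diagonals = 238 / 2 = 119.

119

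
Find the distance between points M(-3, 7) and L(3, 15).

d = sqrt((6)^2 + (8)^2) = sqrt(100) = 10

10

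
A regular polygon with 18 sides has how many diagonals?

Total line segments between 18 vertices = C(18,2) = 153.
Subtract the 18 sides: 153 - 18 = 135 diagonals.

135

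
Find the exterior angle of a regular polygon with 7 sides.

Each exterior angle of a regular n-gon is 360 / n.
For n = 7: 360 / 7 = 360/7 degrees.

360/7 degrees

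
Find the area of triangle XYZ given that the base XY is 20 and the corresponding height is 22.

A triangle's area is half the area of a rectangle with the same base and height.
Area = (1/2) * 20 * 22 = 220.

220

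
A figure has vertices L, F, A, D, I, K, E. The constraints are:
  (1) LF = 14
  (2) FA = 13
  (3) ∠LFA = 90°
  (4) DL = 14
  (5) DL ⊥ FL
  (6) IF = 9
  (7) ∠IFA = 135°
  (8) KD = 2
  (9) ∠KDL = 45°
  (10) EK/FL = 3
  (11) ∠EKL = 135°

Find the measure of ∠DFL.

Step 1: By the law of cosines on triangle FLD: FD² = 14² + 14² − 2·14·14·cos(90°) = 392, so FD = 14·√2.
Step 2: By the inverse law of cosines on triangle DFL: cos(∠DFL) = ((14·√2)² + 14² − 14²) / (2·14·√2·14) = 392/554.37 = 0.7071, so ∠DFL = 45°.

Therefore, the measure of angle ∠DFL = 45°.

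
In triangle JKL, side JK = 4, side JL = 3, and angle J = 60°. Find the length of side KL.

When two sides and the included angle are known, the law of cosines gives the third side.
c^2 = a^2 + b^2 - 2ab cos(C) generalizes the Pythagorean theorem to non-right triangles.
Here: KL^2 = 16 + 9 - 24*(1/2) = 13
KL = sqrt(13)

sqrt(13)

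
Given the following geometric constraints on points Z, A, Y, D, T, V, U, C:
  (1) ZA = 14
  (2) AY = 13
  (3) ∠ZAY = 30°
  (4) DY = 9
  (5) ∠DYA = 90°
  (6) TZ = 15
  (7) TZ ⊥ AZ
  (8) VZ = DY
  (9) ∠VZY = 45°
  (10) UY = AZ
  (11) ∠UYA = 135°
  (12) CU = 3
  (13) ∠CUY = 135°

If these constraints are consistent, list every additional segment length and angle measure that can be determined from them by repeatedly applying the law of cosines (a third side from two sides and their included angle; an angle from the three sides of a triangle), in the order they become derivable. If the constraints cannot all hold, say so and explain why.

The constraints are consistent. Derivable facts, in order:
After 1 step:
- AD = 5·√10
- AT ≈ 20.52
- AU ≈ 24.95
- YC ≈ 16.26
- ZY ≈ 7.05
After 2 steps:
- YV ≈ 6.4
- ∠ADY = 55.3°
- ∠ATZ = 43.03°
- ∠AUY = 21.62°
- ∠AYZ = 82.87°
- ∠AZY = 67.13°
- ∠CYU = 7.5°
- ∠DAY = 34.7°
- ∠TAZ = 46.97°
- ∠UAY = 23.38°
- ∠UCY = 37.5°
After 3 steps:
- ∠VYZ = 83.81°
- ∠YVZ = 51.19°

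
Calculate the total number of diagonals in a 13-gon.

Total line segments between 13 vertices = C(13,2) = 78.
Subtract the 13 sides: 78 - 13 = 65 diagonals.

65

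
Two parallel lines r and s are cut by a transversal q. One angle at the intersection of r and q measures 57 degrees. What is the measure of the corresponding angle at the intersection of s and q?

Corresponding angles are equal: 57 degrees.

57 degrees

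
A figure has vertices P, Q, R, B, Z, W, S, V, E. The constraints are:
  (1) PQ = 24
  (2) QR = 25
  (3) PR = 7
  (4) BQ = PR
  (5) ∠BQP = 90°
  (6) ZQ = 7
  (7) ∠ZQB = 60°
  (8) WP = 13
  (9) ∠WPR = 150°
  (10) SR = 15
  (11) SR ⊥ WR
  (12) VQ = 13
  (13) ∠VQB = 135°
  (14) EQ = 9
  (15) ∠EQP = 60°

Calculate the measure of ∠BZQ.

From the given relations: BQ = PR = 7.
Step 1: By the law of cosines on triangle ZQB: ZB² = 7² + 7² − 2·7·7·cos(60°) = 49, so ZB = 7.
Step 2: By the inverse law of cosines on triangle BZQ: cos(∠BZQ) = (7² + 7² − 7²) / (2·7·7) = 49/98 = 0.5, so ∠BZQ = 60°.

Therefore, the measure of angle ∠BZQ = 60°.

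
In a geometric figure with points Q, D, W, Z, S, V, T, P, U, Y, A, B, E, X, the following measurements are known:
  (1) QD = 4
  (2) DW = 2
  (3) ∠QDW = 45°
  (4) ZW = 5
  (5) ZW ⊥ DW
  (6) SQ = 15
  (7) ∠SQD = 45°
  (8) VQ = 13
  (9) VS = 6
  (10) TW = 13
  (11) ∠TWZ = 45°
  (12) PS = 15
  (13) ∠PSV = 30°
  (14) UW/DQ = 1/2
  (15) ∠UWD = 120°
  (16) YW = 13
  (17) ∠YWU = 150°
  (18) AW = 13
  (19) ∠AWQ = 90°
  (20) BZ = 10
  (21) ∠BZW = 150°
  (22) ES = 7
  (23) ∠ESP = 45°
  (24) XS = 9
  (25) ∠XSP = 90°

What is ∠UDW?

From the given relations: UW = 1/2·DQ = 1/2·4 = 2.
Step 1: By the law of cosines on triangle DWU: DU² = 2² + 2² − 2·2·2·cos(120°) = 12, so DU = 2·√3.
Step 2: By the inverse law of cosines on triangle UDW: cos(∠UDW) = ((2·√3)² + 2² − 2²) / (2·2·√3·2) = 12/13.86 = 0.866, so ∠UDW = 30°.

Therefore, the measure of angle ∠UDW = 30°.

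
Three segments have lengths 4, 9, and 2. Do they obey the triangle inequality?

No.
The triangle inequality is violated: 4 + 2 = 6 ≤ 9.
These lengths cannot form a triangle.

No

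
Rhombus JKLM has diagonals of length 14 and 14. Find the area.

Area = (14 * 14) / 2 = 196 / 2 = 98

98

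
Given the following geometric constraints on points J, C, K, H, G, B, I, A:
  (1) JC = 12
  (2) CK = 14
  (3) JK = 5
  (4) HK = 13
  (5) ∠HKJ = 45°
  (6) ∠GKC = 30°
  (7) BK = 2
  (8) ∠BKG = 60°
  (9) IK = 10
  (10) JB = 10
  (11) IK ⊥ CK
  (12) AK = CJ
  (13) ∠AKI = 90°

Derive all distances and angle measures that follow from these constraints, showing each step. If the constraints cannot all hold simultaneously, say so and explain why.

These constraints are not satisfiable: by the triangle inequality in triangle KJB, (3) JK = 5 and (7) BK = 2 force JB ≤ 5 + 2 = 7, but (10) says JB = 10. No planar figure meets all of them, so nothing further can be derived.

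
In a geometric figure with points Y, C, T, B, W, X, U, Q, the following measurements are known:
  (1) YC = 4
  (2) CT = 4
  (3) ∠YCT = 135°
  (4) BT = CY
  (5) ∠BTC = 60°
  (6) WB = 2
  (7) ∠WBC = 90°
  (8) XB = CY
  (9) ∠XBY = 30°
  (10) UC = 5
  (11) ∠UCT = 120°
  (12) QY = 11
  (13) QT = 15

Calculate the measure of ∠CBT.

From the given relations: BT = CY = 4.
Step 1: By the law of cosines on triangle BTC: BC² = 4² + 4² − 2·4·4·cos(60°) = 16, so BC = 4.
Step 2: By the inverse law of cosines on triangle CBT: cos(∠CBT) = (4² + 4² − 4²) / (2·4·4) = 16/32 = 0.5, so ∠CBT = 60°.

Therefore, the measure of angle ∠CBT = 60°.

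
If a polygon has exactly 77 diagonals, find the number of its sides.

Using d = n(n - 3)/2, we solve 77 = n(n - 3)/2.
So n(n - 3) = 154.
Testing n = 14: 14 * 11 = 154 = 154. Correct.
The polygon has 14 sides.

14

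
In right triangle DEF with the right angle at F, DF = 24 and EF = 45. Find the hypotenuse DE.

By the Pythagorean theorem: DE^2 = DF^2 + EF^2
DE^2 = 24^2 + 45^2 = 576 + 2025 = 2601
DE = sqrt(2601) = 51

51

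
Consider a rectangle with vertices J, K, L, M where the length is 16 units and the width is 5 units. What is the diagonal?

d = sqrt(16^2 + 5^2) = sqrt(281)

sqrt(281)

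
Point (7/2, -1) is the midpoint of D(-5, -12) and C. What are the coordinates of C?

Using the midpoint formula: M = ((x1 + x2)/2, (y1 + y2)/2)
We know M = (7/2, -1) and D = (-5, -12)
For x: 7/2 = (-5 + x2)/2, so x2 = 2*7/2 - -5 = 12
For y: -1 = (-12 + y2)/2, so y2 = 2*-1 - -12 = 10
C = (12, 10)

(12, 10)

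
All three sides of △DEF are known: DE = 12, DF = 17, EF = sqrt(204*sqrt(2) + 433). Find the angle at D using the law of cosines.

cos(D) = (12² + 17² - (sqrt(204*sqrt(2) + 433))²) / (2 × 12 × 17) = -sqrt(2)/2, so D = arccos(-sqrt(2)/2) = 135°.

135°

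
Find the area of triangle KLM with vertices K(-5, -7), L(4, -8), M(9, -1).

Shoelace: Area = (1/2)|-5(-8--1) + 4(-1--7) + 9(-7--8)| = (1/2)(68) = 34

34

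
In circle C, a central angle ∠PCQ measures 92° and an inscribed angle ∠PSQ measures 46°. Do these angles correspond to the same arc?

By the inscribed angle theorem, if both angles subtend the same arc, the inscribed angle must be half the central angle.
Half of 92° = 46°, which equals the given inscribed angle of 46°.
Therefore, yes, they correspond to the same arc.

Yes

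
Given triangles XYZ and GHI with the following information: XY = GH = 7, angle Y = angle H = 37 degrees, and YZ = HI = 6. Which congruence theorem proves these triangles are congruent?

Consider the given information: XY = GH = 7, angle Y = angle H = 37 degrees, and YZ = HI = 6
This is not SSS or AAS: SSS requires all three pairs of sides, but we don't have that. AAS requires two angles and a non-included side.
The correct criterion is SAS. Two pairs of corresponding sides and the included angle are equal (Side-Angle-Side).

SAS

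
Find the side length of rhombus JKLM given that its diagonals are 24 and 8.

Half-diagonals are 12 and 4. side = sqrt(12^2 + 4^2) = sqrt(160) = 4*sqrt(10)

4*sqrt(10)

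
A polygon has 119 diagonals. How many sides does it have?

Using d = n(n - 3)/2, we solve 119 = n(n - 3)/2.
So n(n - 3) = 238.
Testing n = 17: 17 * 14 = 238 = 238. Correct.
The polygon has 17 sides.

17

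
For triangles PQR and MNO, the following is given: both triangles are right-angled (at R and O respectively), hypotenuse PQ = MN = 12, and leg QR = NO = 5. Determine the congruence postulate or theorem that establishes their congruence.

Consider the given information: both triangles are right-angled (at R and O respectively), hypotenuse PQ = MN = 12, and leg QR = NO = 5
This is not SAS or AAS: SAS requires two sides and the included angle between them. AAS requires two angles and a non-included side.
The correct criterion is HL. The hypotenuse and one leg of two right triangles are equal (Hypotenuse-Leg).

HL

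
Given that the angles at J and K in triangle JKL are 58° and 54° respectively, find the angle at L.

angle L = 180 - 58 - 54 = 68 degrees.

68 degrees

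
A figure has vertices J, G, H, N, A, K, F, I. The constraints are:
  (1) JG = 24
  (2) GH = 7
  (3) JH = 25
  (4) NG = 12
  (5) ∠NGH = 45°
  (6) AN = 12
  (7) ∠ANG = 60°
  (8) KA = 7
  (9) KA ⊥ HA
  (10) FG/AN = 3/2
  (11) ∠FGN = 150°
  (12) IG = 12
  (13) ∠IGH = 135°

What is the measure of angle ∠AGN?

Step 1: By the law of cosines on triangle GNA: GA² = 12² + 12² − 2·12·12·cos(60°) = 144, so GA = 12.
Step 2: By the inverse law of cosines on triangle AGN: cos(∠AGN) = (12² + 12² − 12²) / (2·12·12) = 144/288 = 0.5, so ∠AGN = 60°.

Therefore, the measure of angle ∠AGN = 60°.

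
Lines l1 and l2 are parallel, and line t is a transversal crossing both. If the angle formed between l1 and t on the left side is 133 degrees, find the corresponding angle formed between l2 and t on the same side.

Corresponding angles formed by parallel lines and a transversal are equal.
The given angle is 133 degrees.
The corresponding angle = 133 degrees.

133 degrees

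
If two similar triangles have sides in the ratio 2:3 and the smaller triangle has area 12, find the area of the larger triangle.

For similar figures, the area ratio equals the square of the side ratio.
Side ratio (the smaller triangle to the larger triangle) = 2:3, so area ratio = 2^2:3^2 = 4:9.
If the area of the smaller triangle is 12, then the area of the larger triangle = 12 * (9/4) = 27.

27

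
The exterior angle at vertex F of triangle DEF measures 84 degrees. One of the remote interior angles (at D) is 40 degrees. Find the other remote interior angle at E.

angle E = 84 - 40 = 44 degrees (exterior angle theorem).

44 degrees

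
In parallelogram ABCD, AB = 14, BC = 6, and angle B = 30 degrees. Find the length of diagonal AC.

Using the law of cosines:
d^2 = 14^2 + 6^2 - 2(14)(6)cos(30 degrees)
d^2 = 196 + 36 - 168*sqrt(3)/2
d^2 = 232 - 84*sqrt(3)
d = 2*sqrt(58 - 21*sqrt(3))

2*sqrt(58 - 21*sqrt(3))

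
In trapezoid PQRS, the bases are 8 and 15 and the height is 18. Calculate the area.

Area = (8 + 15) * 18 / 2 = 414 / 2 = 207

207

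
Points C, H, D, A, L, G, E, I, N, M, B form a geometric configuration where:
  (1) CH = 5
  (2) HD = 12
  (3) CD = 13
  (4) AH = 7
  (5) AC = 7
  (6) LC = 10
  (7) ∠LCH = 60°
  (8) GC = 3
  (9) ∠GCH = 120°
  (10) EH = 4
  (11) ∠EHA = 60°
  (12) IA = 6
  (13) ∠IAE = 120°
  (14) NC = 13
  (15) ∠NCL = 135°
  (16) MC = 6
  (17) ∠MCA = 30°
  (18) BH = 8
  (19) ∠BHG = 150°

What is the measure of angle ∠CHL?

Step 1: By the law of cosines on triangle HCL: HL² = 5² + 10² − 2·5·10·cos(60°) = 75, so HL = 5·√3.
Step 2: By the inverse law of cosines on triangle CHL: cos(∠CHL) = (5² + (5·√3)² − 10²) / (2·5·5·√3) = 0/86.6 = 0, so ∠CHL = 90°.

Therefore, the measure of angle ∠CHL = 90°.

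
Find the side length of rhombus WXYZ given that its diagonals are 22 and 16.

Half-diagonals are 11 and 8. side = sqrt(11^2 + 8^2) = sqrt(185)

sqrt(185)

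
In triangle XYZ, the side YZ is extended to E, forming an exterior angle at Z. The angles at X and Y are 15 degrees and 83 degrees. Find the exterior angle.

By the exterior angle theorem, an exterior angle of a triangle equals the sum of the two remote interior angles.
Exterior angle = angle X + angle Y
Exterior angle = 15 + 83 = 98 degrees

98 degrees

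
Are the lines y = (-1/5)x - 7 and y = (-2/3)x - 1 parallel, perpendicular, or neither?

Slope of line 1: m1 = -1/5
Slope of line 2: m2 = -2/3
m1 != m2 and m1*m2 = 2/15 != -1. Neither.

Neither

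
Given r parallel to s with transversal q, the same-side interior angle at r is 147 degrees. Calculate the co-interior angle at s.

Co-interior (same-side interior) angles are between the parallel lines on the same side of the transversal.
Unlike corresponding or alternate interior angles, they are supplementary rather than equal.
So the angle = 180 - 147 = 33 degrees.

33 degrees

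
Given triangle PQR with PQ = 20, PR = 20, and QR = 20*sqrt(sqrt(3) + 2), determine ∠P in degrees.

When all three sides of a triangle are known, the law of cosines can be rearranged to find any angle.
cos(C) = (a² + b² - c²) / (2ab) gives cos(P) = -sqrt(3)/2.
Taking the inverse cosine: P = 150°.

150°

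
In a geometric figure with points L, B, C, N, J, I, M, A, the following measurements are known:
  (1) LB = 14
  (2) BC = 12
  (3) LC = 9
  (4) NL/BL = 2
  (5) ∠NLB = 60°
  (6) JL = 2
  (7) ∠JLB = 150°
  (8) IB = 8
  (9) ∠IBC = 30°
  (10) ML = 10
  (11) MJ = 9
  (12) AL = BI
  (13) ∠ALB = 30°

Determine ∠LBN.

From the given relations: NL = 2·BL = 2·14 = 28.
Step 1: By the law of cosines on triangle BLN: BN² = 14² + 28² − 2·14·28·cos(60°) = 588, so BN = 14·√3.
Step 2: By the inverse law of cosines on triangle LBN: cos(∠LBN) = (14² + (14·√3)² − 28²) / (2·14·14·√3) = 0/678.96 = 0, so ∠LBN = 90°.

Therefore, the measure of angle ∠LBN = 90°.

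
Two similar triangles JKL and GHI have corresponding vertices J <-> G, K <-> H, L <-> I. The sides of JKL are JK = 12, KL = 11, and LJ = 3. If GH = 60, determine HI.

k = 60/12 = 5. HI = 5 * 11 = 55.

55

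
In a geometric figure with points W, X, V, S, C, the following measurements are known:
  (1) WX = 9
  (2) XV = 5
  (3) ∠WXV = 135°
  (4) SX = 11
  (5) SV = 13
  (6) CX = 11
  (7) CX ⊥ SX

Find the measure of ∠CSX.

Step 1: By the law of cosines on triangle SXC: SC² = 11² + 11² − 2·11·11·cos(90°) = 242, so SC = 11·√2.
Step 2: By the inverse law of cosines on triangle CSX: cos(∠CSX) = ((11·√2)² + 11² − 11²) / (2·11·√2·11) = 242/342.24 = 0.7071, so ∠CSX = 45°.

Therefore, the measure of angle ∠CSX = 45°.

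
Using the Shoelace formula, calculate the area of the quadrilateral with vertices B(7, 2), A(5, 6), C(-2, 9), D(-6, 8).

The Shoelace formula works by pairing each vertex with the next (cycling back to the first).
For each pair, compute x_i*y_(i+1) - x_(i+1)*y_i:
  (7*6 - 5*2) = 32
  (5*9 - -2*6) = 57
  (-2*8 - -6*9) = 38
  (-6*2 - 7*8) = -68
Taking half the absolute value of the total: Area = (1/2)(59) = 59/2.

59/2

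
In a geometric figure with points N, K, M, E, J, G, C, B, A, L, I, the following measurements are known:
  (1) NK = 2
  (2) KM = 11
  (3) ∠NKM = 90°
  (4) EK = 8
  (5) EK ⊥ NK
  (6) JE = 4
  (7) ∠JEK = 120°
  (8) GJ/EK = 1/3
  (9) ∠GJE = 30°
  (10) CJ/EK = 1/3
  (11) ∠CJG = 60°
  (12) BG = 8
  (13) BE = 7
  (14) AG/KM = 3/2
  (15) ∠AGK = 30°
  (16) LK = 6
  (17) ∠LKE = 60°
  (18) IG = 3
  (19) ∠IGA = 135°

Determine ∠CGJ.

From the given relations: GJ = 1/3·EK = 1/3·8 ≈ 2.67; CJ = 1/3·EK = 1/3·8 ≈ 2.67.
Step 1: By the law of cosines on triangle GJC: GC² = 2.67² + 2.67² − 2·2.67·2.67·cos(60°) = 7.11, so GC ≈ 2.67.
Step 2: By the inverse law of cosines on triangle CGJ: cos(∠CGJ) = (2.67² + 2.67² − 2.67²) / (2·2.67·2.67) = 7.11/14.22 = 0.5, so ∠CGJ = 60°.

Therefore, the measure of angle ∠CGJ = 60°.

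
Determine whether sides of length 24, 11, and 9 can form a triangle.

The longest side is 24. The other two sides sum to 9 + 11 = 20.
Since 20 ≤ 24, the two shorter sides cannot reach around to close the triangle.

No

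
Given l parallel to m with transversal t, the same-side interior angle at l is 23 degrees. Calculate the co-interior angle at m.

Co-interior angles sum to 180: 180 - 23 = 157 degrees.

157 degrees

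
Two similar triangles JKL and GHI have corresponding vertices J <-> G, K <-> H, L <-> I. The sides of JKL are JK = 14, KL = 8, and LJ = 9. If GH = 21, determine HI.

Similar triangles have proportional sides. Setting up the proportion:
GH / JK = HI / KL
21 / 14 = HI / 8
HI = 8 * 21 / 14 = 12.

12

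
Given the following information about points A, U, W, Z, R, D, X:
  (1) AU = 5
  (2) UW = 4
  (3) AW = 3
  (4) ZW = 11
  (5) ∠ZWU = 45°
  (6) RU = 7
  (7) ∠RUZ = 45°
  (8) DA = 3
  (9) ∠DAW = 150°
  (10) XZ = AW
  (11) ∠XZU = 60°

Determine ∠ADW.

Step 1: By the law of cosines on triangle DAW: DW² = 3² + 3² − 2·3·3·cos(150°) = 33.59, so DW ≈ 5.8.
Step 2: By the inverse law of cosines on triangle ADW: cos(∠ADW) = (3² + 5.8² − 3²) / (2·3·5.8) = 33.59/34.77 = 0.9659, so ∠ADW = 15°.

Therefore, the measure of angle ∠ADW = 15°.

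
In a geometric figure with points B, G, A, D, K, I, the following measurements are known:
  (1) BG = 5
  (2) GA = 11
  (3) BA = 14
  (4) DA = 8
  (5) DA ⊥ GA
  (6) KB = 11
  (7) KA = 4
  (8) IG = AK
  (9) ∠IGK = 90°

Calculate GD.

Step 1: By the law of cosines on triangle GAD: GD² = 11² + 8² − 2·11·8·cos(90°) = 185, so GD = √185.

Therefore, the length of GD = √185.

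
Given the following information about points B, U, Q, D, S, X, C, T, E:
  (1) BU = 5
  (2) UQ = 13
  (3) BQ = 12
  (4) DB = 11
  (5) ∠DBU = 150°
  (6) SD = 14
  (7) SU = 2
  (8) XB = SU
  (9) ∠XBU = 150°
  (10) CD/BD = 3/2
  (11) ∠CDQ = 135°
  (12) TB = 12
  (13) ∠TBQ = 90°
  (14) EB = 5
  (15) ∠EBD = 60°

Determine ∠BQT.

Step 1: By the law of cosines on triangle QBT: QT² = 12² + 12² − 2·12·12·cos(90°) = 288, so QT = 12·√2.
Step 2: By the inverse law of cosines on triangle BQT: cos(∠BQT) = (12² + (12·√2)² − 12²) / (2·12·12·√2) = 288/407.29 = 0.7071, so ∠BQT = 45°.

Therefore, the measure of angle ∠BQT = 45°.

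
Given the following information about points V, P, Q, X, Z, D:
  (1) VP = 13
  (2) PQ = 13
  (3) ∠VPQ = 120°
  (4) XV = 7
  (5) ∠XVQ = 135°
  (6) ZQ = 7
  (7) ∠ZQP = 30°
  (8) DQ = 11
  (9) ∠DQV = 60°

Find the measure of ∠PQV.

Step 1: By the law of cosines on triangle QPV: QV² = 13² + 13² − 2·13·13·cos(120°) = 507, so QV = 13·√3.
Step 2: By the inverse law of cosines on triangle PQV: cos(∠PQV) = (13² + (13·√3)² − 13²) / (2·13·13·√3) = 507/585.43 = 0.866, so ∠PQV = 30°.

Therefore, the measure of angle ∠PQV = 30°.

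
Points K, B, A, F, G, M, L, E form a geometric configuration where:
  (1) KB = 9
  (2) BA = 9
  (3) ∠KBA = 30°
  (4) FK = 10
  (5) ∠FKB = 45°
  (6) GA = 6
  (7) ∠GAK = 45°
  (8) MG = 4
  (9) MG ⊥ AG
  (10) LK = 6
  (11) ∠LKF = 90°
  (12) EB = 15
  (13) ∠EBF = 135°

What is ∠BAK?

Step 1: By the law of cosines on triangle ABK: AK² = 9² + 9² − 2·9·9·cos(30°) = 21.7, so AK ≈ 4.66.
Step 2: By the inverse law of cosines on triangle BAK: cos(∠BAK) = (9² + 4.66² − 9²) / (2·9·4.66) = 21.7/83.86 = 0.2588, so ∠BAK = 75°.

Therefore, the measure of angle ∠BAK = 75°.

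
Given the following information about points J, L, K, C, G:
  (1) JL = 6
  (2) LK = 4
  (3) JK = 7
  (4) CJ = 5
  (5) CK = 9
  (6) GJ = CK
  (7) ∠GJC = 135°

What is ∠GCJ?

From the given relations: GJ = CK = 9.
Step 1: By the law of cosines on triangle CJG: CG² = 5² + 9² − 2·5·9·cos(135°) = 169.64, so CG ≈ 13.02.
Step 2: By the inverse law of cosines on triangle GCJ: cos(∠GCJ) = (13.02² + 5² − 9²) / (2·13.02·5) = 113.64/130.25 = 0.8725, so ∠GCJ = 29.25°.

Therefore, the measure of angle ∠GCJ = 29.25°.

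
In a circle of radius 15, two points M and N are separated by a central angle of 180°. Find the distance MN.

Chord length = 2r sin(θ/2)
= 2 × 15 × sin(180°/2)
= 2 × 15 × sin(90°)
= 30

30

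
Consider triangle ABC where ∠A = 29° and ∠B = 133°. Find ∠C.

angle C = 180 - 29 - 133 = 18 degrees.

18 degrees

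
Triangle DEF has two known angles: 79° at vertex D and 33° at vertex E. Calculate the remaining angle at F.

angle F = 180 - 79 - 33 = 68 degrees.

68 degrees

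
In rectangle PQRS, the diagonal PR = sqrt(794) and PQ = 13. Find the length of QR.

The diagonal of a rectangle forms a right triangle with the two sides.
Rearranging the Pythagorean theorem: missing side = sqrt(d^2 - known^2).
= sqrt(794 - 169) = sqrt(625) = 25.

25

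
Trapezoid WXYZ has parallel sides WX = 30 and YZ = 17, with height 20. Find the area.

Area of a trapezoid = (base1 + base2) * height / 2
Area = (30 + 17) * 20 / 2
Area = 47 * 20 / 2
Area = 940 / 2
Area = 470

470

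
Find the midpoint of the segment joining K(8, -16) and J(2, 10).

M = ((x₁ + x₂)/2, (y₁ + y₂)/2)
= ((8 + 2)/2, (-16 + 10)/2)
= (10/2, -6/2) = (5, -3)

(5, -3)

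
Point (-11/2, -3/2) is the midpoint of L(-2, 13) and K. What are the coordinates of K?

Using the midpoint formula: M = ((x1 + x2)/2, (y1 + y2)/2)
We know M = (-11/2, -3/2) and L = (-2, 13)
For x: -11/2 = (-2 + x2)/2, so x2 = 2*-11/2 - -2 = -9
For y: -3/2 = (13 + y2)/2, so y2 = 2*-3/2 - 13 = -16
K = (-9, -16)

(-9, -16)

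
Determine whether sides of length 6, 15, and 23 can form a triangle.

The longest side is 23. The other two sides sum to 6 + 15 = 21.
Since 21 ≤ 23, the two shorter sides cannot reach around to close the triangle.

No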